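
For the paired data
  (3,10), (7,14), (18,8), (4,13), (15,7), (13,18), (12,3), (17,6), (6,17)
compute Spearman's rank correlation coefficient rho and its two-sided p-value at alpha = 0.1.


Step 1: Rank x and y separately (midranks; no ties here).
rank(x): 3->1, 7->4, 18->9, 4->2, 15->7, 13->6, 12->5, 17->8, 6->3
rank(y): 10->5, 14->7, 8->4, 13->6, 7->3, 18->9, 3->1, 6->2, 17->8
Step 2: d_i = R_x(i) - R_y(i); compute d_i^2.
  (1-5)^2=16, (4-7)^2=9, (9-4)^2=25, (2-6)^2=16, (7-3)^2=16, (6-9)^2=9, (5-1)^2=16, (8-2)^2=36, (3-8)^2=25
sum(d^2) = 168.
Step 3: rho = 1 - 6*168 / (9*(9^2 - 1)) = 1 - 1008/720 = -0.400000.
Step 4: Under H0, t = rho * sqrt((n-2)/(1-rho^2)) = -1.1547 ~ t(7).
Step 5: Two-sided p-value from the t-distribution with 7 df = 0.286105.
Step 6: alpha = 0.1. fail to reject H0.

rho = -0.4000, p = 0.286105, fail to reject H0 at alpha = 0.1.


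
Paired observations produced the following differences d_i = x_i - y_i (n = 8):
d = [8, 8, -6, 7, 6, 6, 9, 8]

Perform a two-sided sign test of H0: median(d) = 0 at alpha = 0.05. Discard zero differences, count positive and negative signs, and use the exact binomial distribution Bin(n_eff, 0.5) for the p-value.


Step 1: Discard zero differences. Original n = 8; n_eff = number of nonzero differences = 8.
Nonzero differences (with sign): +8, +8, -6, +7, +6, +6, +9, +8
Step 2: Count signs: positive = 7, negative = 1.
Step 3: Under H0: P(positive) = 0.5, so the number of positives S ~ Bin(8, 0.5).
Step 4: Two-sided exact p-value = sum of Bin(8,0.5) probabilities at or below the observed probability = 0.070312.
Step 5: alpha = 0.05. fail to reject H0.

n_eff = 8, pos = 7, neg = 1, p = 0.070312, fail to reject H0.


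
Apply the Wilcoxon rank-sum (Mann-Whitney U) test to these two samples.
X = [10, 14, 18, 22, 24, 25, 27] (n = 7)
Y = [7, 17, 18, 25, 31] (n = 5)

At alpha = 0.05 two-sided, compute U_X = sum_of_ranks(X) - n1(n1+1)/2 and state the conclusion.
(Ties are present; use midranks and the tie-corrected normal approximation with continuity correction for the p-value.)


Step 1: Combine and sort all 12 observations; assign midranks.
sorted (value, group): (7,Y), (10,X), (14,X), (17,Y), (18,X), (18,Y), (22,X), (24,X), (25,X), (25,Y), (27,X), (31,Y)
ranks: 7->1, 10->2, 14->3, 17->4, 18->5.5, 18->5.5, 22->7, 24->8, 25->9.5, 25->9.5, 27->11, 31->12
Step 2: Rank sum for X: R1 = 2 + 3 + 5.5 + 7 + 8 + 9.5 + 11 = 46.
Step 3: U_X = R1 - n1(n1+1)/2 = 46 - 7*8/2 = 46 - 28 = 18.
       U_Y = n1*n2 - U_X = 35 - 18 = 17.
Step 4: Ties are present, so use the tie-corrected normal approximation (with continuity correction) for the p-value.
Step 5: p-value = 1.000000; compare to alpha = 0.05. fail to reject H0.

U_X = 18, p = 1.000000, fail to reject H0 at alpha = 0.05.


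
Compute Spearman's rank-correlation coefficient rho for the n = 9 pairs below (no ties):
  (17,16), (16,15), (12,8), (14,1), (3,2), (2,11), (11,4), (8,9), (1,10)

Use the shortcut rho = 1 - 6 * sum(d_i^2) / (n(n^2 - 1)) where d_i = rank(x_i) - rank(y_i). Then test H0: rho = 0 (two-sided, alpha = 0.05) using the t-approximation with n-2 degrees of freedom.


Step 1: Rank x and y separately (midranks; no ties here).
rank(x): 17->9, 16->8, 12->6, 14->7, 3->3, 2->2, 11->5, 8->4, 1->1
rank(y): 16->9, 15->8, 8->4, 1->1, 2->2, 11->7, 4->3, 9->5, 10->6
Step 2: d_i = R_x(i) - R_y(i); compute d_i^2.
  (9-9)^2=0, (8-8)^2=0, (6-4)^2=4, (7-1)^2=36, (3-2)^2=1, (2-7)^2=25, (5-3)^2=4, (4-5)^2=1, (1-6)^2=25
sum(d^2) = 96.
Step 3: rho = 1 - 6*96 / (9*(9^2 - 1)) = 1 - 576/720 = 0.200000.
Step 4: Under H0, t = rho * sqrt((n-2)/(1-rho^2)) = 0.5401 ~ t(7).
Step 5: Two-sided p-value from the t-distribution with 7 df = 0.605901.
Step 6: alpha = 0.05. fail to reject H0.

rho = 0.2000, p = 0.605901, fail to reject H0 at alpha = 0.05.


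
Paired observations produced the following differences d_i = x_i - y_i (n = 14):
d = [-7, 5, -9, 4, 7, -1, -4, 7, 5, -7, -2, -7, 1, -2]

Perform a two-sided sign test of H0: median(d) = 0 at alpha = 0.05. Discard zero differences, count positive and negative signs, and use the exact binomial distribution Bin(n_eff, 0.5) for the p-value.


Step 1: Discard zero differences. Original n = 14; n_eff = number of nonzero differences = 14.
Nonzero differences (with sign): -7, +5, -9, +4, +7, -1, -4, +7, +5, -7, -2, -7, +1, -2
Step 2: Count signs: positive = 6, negative = 8.
Step 3: Under H0: P(positive) = 0.5, so the number of positives S ~ Bin(14, 0.5).
Step 4: Two-sided exact p-value = sum of Bin(14,0.5) probabilities at or below the observed probability = 0.790527.
Step 5: alpha = 0.05. fail to reject H0.

n_eff = 14, pos = 6, neg = 8, p = 0.790527, fail to reject H0.


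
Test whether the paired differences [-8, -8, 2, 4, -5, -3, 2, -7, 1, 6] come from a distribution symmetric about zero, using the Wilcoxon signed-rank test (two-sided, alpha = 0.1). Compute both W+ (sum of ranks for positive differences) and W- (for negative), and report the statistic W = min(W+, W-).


Step 1: Drop any zero differences (none here) and take |d_i|.
|d| = [8, 8, 2, 4, 5, 3, 2, 7, 1, 6]
Step 2: Midrank |d_i| (ties get averaged ranks).
ranks: |8|->9.5, |8|->9.5, |2|->2.5, |4|->5, |5|->6, |3|->4, |2|->2.5, |7|->8, |1|->1, |6|->7
Step 3: Attach original signs; sum ranks with positive sign and with negative sign.
W+ = 2.5 + 5 + 2.5 + 1 + 7 = 18
W- = 9.5 + 9.5 + 6 + 4 + 8 = 37
(Check: W+ + W- = 55 should equal n(n+1)/2 = 55.)
Step 4: Test statistic W = min(W+, W-) = 18.
Step 5: Ties in |d|, so use the tie-corrected normal approximation.
        E[W] = n(n+1)/4 = 10*11/4 = 27.5.
        Tie groups: |d|=2 (t=2), |d|=8 (t=2); sum(t^3 - t) = 12.
        Var[W] = n(n+1)(2n+1)/24 - sum(t^3-t)/48 = 2310/24 - 12/48 = 96.
        z = (W - E[W]) / sqrt(Var[W]) = (18 - 27.5) / 9.7980 = -0.9696.
        Two-sided p = 2*Phi(z) = 0.332251.
Step 6: alpha = 0.1. fail to reject H0.

W+ = 18, W- = 37, W = min = 18, p = 0.332251, fail to reject H0.


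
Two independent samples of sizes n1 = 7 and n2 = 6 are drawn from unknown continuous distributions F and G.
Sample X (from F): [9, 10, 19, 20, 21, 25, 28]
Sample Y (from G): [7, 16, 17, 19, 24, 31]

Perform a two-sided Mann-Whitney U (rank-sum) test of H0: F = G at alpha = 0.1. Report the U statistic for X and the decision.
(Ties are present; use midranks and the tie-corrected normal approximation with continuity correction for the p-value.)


Step 1: Combine and sort all 13 observations; assign midranks.
sorted (value, group): (7,Y), (9,X), (10,X), (16,Y), (17,Y), (19,X), (19,Y), (20,X), (21,X), (24,Y), (25,X), (28,X), (31,Y)
ranks: 7->1, 9->2, 10->3, 16->4, 17->5, 19->6.5, 19->6.5, 20->8, 21->9, 24->10, 25->11, 28->12, 31->13
Step 2: Rank sum for X: R1 = 2 + 3 + 6.5 + 8 + 9 + 11 + 12 = 51.5.
Step 3: U_X = R1 - n1(n1+1)/2 = 51.5 - 7*8/2 = 51.5 - 28 = 23.5.
       U_Y = n1*n2 - U_X = 42 - 23.5 = 18.5.
Step 4: Ties are present, so use the tie-corrected normal approximation (with continuity correction) for the p-value.
Step 5: p-value = 0.774796; compare to alpha = 0.1. fail to reject H0.

U_X = 23.5, p = 0.774796, fail to reject H0 at alpha = 0.1.


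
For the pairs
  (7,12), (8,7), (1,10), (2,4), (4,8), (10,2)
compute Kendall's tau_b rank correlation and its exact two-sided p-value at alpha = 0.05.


Step 1: Enumerate the 15 unordered pairs (i,j) with i<j and classify each by sign(x_j-x_i) * sign(y_j-y_i).
  (1,2):dx=+1,dy=-5->D; (1,3):dx=-6,dy=-2->C; (1,4):dx=-5,dy=-8->C; (1,5):dx=-3,dy=-4->C
  (1,6):dx=+3,dy=-10->D; (2,3):dx=-7,dy=+3->D; (2,4):dx=-6,dy=-3->C; (2,5):dx=-4,dy=+1->D
  (2,6):dx=+2,dy=-5->D; (3,4):dx=+1,dy=-6->D; (3,5):dx=+3,dy=-2->D; (3,6):dx=+9,dy=-8->D
  (4,5):dx=+2,dy=+4->C; (4,6):dx=+8,dy=-2->D; (5,6):dx=+6,dy=-6->D
Step 2: C = 5, D = 10, total pairs = 15.
Step 3: tau = (C - D)/(n(n-1)/2) = (5 - 10)/15 = -0.333333.
Step 4: Exact two-sided p-value (enumerate n! = 720 permutations of y under H0): p = 0.469444.
Step 5: alpha = 0.05. fail to reject H0.

tau_b = -0.3333 (C=5, D=10), p = 0.469444, fail to reject H0.


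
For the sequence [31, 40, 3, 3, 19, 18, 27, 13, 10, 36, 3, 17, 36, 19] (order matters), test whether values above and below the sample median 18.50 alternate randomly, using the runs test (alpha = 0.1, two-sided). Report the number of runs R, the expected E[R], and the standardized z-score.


Step 1: Compute median = 18.50; label A = above, B = below.
Labels in order: AABBABABBABBAA  (n_A = 7, n_B = 7)
Step 2: Count runs R = 9.
Step 3: Under H0 (random ordering), E[R] = 2*n_A*n_B/(n_A+n_B) + 1 = 2*7*7/14 + 1 = 8.0000.
        Var[R] = 2*n_A*n_B*(2*n_A*n_B - n_A - n_B) / ((n_A+n_B)^2 * (n_A+n_B-1)) = 8232/2548 = 3.2308.
        SD[R] = 1.7974.
Step 4: Continuity-corrected z = (R - 0.5 - E[R]) / SD[R] = (9 - 0.5 - 8.0000) / 1.7974 = 0.2782.
Step 5: Two-sided p-value via normal approximation = 2*(1 - Phi(|z|)) = 0.780879.
Step 6: alpha = 0.1. fail to reject H0.

R = 9, z = 0.2782, p = 0.780879, fail to reject H0.


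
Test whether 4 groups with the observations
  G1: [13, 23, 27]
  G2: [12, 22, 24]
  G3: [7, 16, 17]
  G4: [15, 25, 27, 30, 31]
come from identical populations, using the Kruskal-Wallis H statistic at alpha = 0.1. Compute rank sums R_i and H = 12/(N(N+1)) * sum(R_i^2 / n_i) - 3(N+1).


Step 1: Combine all N = 14 observations and assign midranks.
sorted (value, group, rank): (7,G3,1), (12,G2,2), (13,G1,3), (15,G4,4), (16,G3,5), (17,G3,6), (22,G2,7), (23,G1,8), (24,G2,9), (25,G4,10), (27,G1,11.5), (27,G4,11.5), (30,G4,13), (31,G4,14)
Step 2: Sum ranks within each group.
R_1 = 22.5 (n_1 = 3)
R_2 = 18 (n_2 = 3)
R_3 = 12 (n_3 = 3)
R_4 = 52.5 (n_4 = 5)
Step 3: H = 12/(N(N+1)) * sum(R_i^2/n_i) - 3(N+1)
     = 12/(14*15) * (22.5^2/3 + 18^2/3 + 12^2/3 + 52.5^2/5) - 3*15
     = 0.057143 * 876 - 45
     = 5.057143.
Step 4: Ties present; correction factor C = 1 - 6/(14^3 - 14) = 0.997802. Corrected H = 5.057143 / 0.997802 = 5.068282.
Step 5: Under H0, H ~ chi^2(3); p-value = 0.166865.
Step 6: alpha = 0.1. fail to reject H0.

H = 5.0683, df = 3, p = 0.166865, fail to reject H0.


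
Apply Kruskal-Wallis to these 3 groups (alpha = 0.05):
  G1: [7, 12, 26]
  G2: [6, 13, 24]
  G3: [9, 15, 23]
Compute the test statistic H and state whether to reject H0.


Step 1: Combine all N = 9 observations and assign midranks.
sorted (value, group, rank): (6,G2,1), (7,G1,2), (9,G3,3), (12,G1,4), (13,G2,5), (15,G3,6), (23,G3,7), (24,G2,8), (26,G1,9)
Step 2: Sum ranks within each group.
R_1 = 15 (n_1 = 3)
R_2 = 14 (n_2 = 3)
R_3 = 16 (n_3 = 3)
Step 3: H = 12/(N(N+1)) * sum(R_i^2/n_i) - 3(N+1)
     = 12/(9*10) * (15^2/3 + 14^2/3 + 16^2/3) - 3*10
     = 0.133333 * 225.667 - 30
     = 0.088889.
Step 4: No ties, so H is used without correction.
Step 5: Under H0, H ~ chi^2(2); p-value = 0.956529.
Step 6: alpha = 0.05. fail to reject H0.

H = 0.0889, df = 2, p = 0.956529, fail to reject H0.


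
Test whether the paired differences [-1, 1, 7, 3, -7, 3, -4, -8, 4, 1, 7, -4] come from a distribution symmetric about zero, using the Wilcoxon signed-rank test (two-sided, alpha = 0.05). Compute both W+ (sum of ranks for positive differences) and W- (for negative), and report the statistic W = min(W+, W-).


Step 1: Drop any zero differences (none here) and take |d_i|.
|d| = [1, 1, 7, 3, 7, 3, 4, 8, 4, 1, 7, 4]
Step 2: Midrank |d_i| (ties get averaged ranks).
ranks: |1|->2, |1|->2, |7|->10, |3|->4.5, |7|->10, |3|->4.5, |4|->7, |8|->12, |4|->7, |1|->2, |7|->10, |4|->7
Step 3: Attach original signs; sum ranks with positive sign and with negative sign.
W+ = 2 + 10 + 4.5 + 4.5 + 7 + 2 + 10 = 40
W- = 2 + 10 + 7 + 12 + 7 = 38
(Check: W+ + W- = 78 should equal n(n+1)/2 = 78.)
Step 4: Test statistic W = min(W+, W-) = 38.
Step 5: Ties in |d|, so use the tie-corrected normal approximation.
        E[W] = n(n+1)/4 = 12*13/4 = 39.
        Tie groups: |d|=1 (t=3), |d|=3 (t=2), |d|=4 (t=3), |d|=7 (t=3); sum(t^3 - t) = 78.
        Var[W] = n(n+1)(2n+1)/24 - sum(t^3-t)/48 = 3900/24 - 78/48 = 160.875.
        z = (W - E[W]) / sqrt(Var[W]) = (38 - 39) / 12.6837 = -0.0788.
        Two-sided p = 2*Phi(z) = 0.937159.
Step 6: alpha = 0.05. fail to reject H0.

W+ = 40, W- = 38, W = min = 38, p = 0.937159, fail to reject H0.


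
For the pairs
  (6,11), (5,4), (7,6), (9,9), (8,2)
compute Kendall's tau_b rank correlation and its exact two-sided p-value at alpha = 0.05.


Step 1: Enumerate the 10 unordered pairs (i,j) with i<j and classify each by sign(x_j-x_i) * sign(y_j-y_i).
  (1,2):dx=-1,dy=-7->C; (1,3):dx=+1,dy=-5->D; (1,4):dx=+3,dy=-2->D; (1,5):dx=+2,dy=-9->D
  (2,3):dx=+2,dy=+2->C; (2,4):dx=+4,dy=+5->C; (2,5):dx=+3,dy=-2->D; (3,4):dx=+2,dy=+3->C
  (3,5):dx=+1,dy=-4->D; (4,5):dx=-1,dy=-7->C
Step 2: C = 5, D = 5, total pairs = 10.
Step 3: tau = (C - D)/(n(n-1)/2) = (5 - 5)/10 = 0.000000.
Step 4: Exact two-sided p-value (enumerate n! = 120 permutations of y under H0): p = 1.000000.
Step 5: alpha = 0.05. fail to reject H0.

tau_b = 0.0000 (C=5, D=5), p = 1.000000, fail to reject H0.


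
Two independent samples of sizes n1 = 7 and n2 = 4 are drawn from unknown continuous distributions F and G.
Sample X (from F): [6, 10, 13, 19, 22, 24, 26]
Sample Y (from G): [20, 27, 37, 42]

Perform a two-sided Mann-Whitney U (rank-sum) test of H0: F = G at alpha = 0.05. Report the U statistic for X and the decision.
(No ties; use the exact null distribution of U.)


Step 1: Combine and sort all 11 observations; assign midranks.
sorted (value, group): (6,X), (10,X), (13,X), (19,X), (20,Y), (22,X), (24,X), (26,X), (27,Y), (37,Y), (42,Y)
ranks: 6->1, 10->2, 13->3, 19->4, 20->5, 22->6, 24->7, 26->8, 27->9, 37->10, 42->11
Step 2: Rank sum for X: R1 = 1 + 2 + 3 + 4 + 6 + 7 + 8 = 31.
Step 3: U_X = R1 - n1(n1+1)/2 = 31 - 7*8/2 = 31 - 28 = 3.
       U_Y = n1*n2 - U_X = 28 - 3 = 25.
Step 4: No ties, so the exact null distribution of U (based on enumerating the C(11,7) = 330 equally likely rank assignments) gives the two-sided p-value.
Step 5: p-value = 0.042424; compare to alpha = 0.05. reject H0.

U_X = 3, p = 0.042424, reject H0 at alpha = 0.05.


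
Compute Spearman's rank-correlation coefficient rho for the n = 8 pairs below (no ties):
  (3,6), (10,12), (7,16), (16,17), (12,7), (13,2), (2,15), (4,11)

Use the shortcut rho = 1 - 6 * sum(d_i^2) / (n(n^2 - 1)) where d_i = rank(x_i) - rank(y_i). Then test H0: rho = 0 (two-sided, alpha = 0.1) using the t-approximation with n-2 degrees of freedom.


Step 1: Rank x and y separately (midranks; no ties here).
rank(x): 3->2, 10->5, 7->4, 16->8, 12->6, 13->7, 2->1, 4->3
rank(y): 6->2, 12->5, 16->7, 17->8, 7->3, 2->1, 15->6, 11->4
Step 2: d_i = R_x(i) - R_y(i); compute d_i^2.
  (2-2)^2=0, (5-5)^2=0, (4-7)^2=9, (8-8)^2=0, (6-3)^2=9, (7-1)^2=36, (1-6)^2=25, (3-4)^2=1
sum(d^2) = 80.
Step 3: rho = 1 - 6*80 / (8*(8^2 - 1)) = 1 - 480/504 = 0.047619.
Step 4: Under H0, t = rho * sqrt((n-2)/(1-rho^2)) = 0.1168 ~ t(6).
Step 5: Two-sided p-value from the t-distribution with 6 df = 0.910849.
Step 6: alpha = 0.1. fail to reject H0.

rho = 0.0476, p = 0.910849, fail to reject H0 at alpha = 0.1.


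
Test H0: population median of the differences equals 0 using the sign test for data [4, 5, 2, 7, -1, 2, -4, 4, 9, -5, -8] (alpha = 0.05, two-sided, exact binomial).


Step 1: Discard zero differences. Original n = 11; n_eff = number of nonzero differences = 11.
Nonzero differences (with sign): +4, +5, +2, +7, -1, +2, -4, +4, +9, -5, -8
Step 2: Count signs: positive = 7, negative = 4.
Step 3: Under H0: P(positive) = 0.5, so the number of positives S ~ Bin(11, 0.5).
Step 4: Two-sided exact p-value = sum of Bin(11,0.5) probabilities at or below the observed probability = 0.548828.
Step 5: alpha = 0.05. fail to reject H0.

n_eff = 11, pos = 7, neg = 4, p = 0.548828, fail to reject H0.


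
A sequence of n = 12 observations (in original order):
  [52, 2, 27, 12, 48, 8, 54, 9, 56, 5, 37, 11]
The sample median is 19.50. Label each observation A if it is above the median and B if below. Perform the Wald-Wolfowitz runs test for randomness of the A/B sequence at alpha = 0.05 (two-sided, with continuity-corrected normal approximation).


Step 1: Compute median = 19.50; label A = above, B = below.
Labels in order: ABABABABABAB  (n_A = 6, n_B = 6)
Step 2: Count runs R = 12.
Step 3: Under H0 (random ordering), E[R] = 2*n_A*n_B/(n_A+n_B) + 1 = 2*6*6/12 + 1 = 7.0000.
        Var[R] = 2*n_A*n_B*(2*n_A*n_B - n_A - n_B) / ((n_A+n_B)^2 * (n_A+n_B-1)) = 4320/1584 = 2.7273.
        SD[R] = 1.6514.
Step 4: Continuity-corrected z = (R - 0.5 - E[R]) / SD[R] = (12 - 0.5 - 7.0000) / 1.6514 = 2.7249.
Step 5: Two-sided p-value via normal approximation = 2*(1 - Phi(|z|)) = 0.006432.
Step 6: alpha = 0.05. reject H0.

R = 12, z = 2.7249, p = 0.006432, reject H0.


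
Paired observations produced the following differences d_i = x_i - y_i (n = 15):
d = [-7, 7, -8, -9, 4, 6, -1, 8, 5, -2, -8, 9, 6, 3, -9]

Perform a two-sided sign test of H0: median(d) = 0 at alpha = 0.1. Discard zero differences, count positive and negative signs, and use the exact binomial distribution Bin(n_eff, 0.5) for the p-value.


Step 1: Discard zero differences. Original n = 15; n_eff = number of nonzero differences = 15.
Nonzero differences (with sign): -7, +7, -8, -9, +4, +6, -1, +8, +5, -2, -8, +9, +6, +3, -9
Step 2: Count signs: positive = 8, negative = 7.
Step 3: Under H0: P(positive) = 0.5, so the number of positives S ~ Bin(15, 0.5).
Step 4: Two-sided exact p-value = sum of Bin(15,0.5) probabilities at or below the observed probability = 1.000000.
Step 5: alpha = 0.1. fail to reject H0.

n_eff = 15, pos = 8, neg = 7, p = 1.000000, fail to reject H0.


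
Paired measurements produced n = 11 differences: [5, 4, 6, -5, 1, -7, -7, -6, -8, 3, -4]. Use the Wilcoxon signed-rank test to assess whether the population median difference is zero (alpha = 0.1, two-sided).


Step 1: Drop any zero differences (none here) and take |d_i|.
|d| = [5, 4, 6, 5, 1, 7, 7, 6, 8, 3, 4]
Step 2: Midrank |d_i| (ties get averaged ranks).
ranks: |5|->5.5, |4|->3.5, |6|->7.5, |5|->5.5, |1|->1, |7|->9.5, |7|->9.5, |6|->7.5, |8|->11, |3|->2, |4|->3.5
Step 3: Attach original signs; sum ranks with positive sign and with negative sign.
W+ = 5.5 + 3.5 + 7.5 + 1 + 2 = 19.5
W- = 5.5 + 9.5 + 9.5 + 7.5 + 11 + 3.5 = 46.5
(Check: W+ + W- = 66 should equal n(n+1)/2 = 66.)
Step 4: Test statistic W = min(W+, W-) = 19.5.
Step 5: Ties in |d|, so use the tie-corrected normal approximation.
        E[W] = n(n+1)/4 = 11*12/4 = 33.
        Tie groups: |d|=4 (t=2), |d|=5 (t=2), |d|=6 (t=2), |d|=7 (t=2); sum(t^3 - t) = 24.
        Var[W] = n(n+1)(2n+1)/24 - sum(t^3-t)/48 = 3036/24 - 24/48 = 126.
        z = (W - E[W]) / sqrt(Var[W]) = (19.5 - 33) / 11.2250 = -1.2027.
        Two-sided p = 2*Phi(z) = 0.229102.
Step 6: alpha = 0.1. fail to reject H0.

W+ = 19.5, W- = 46.5, W = min = 19.5, p = 0.229102, fail to reject H0.


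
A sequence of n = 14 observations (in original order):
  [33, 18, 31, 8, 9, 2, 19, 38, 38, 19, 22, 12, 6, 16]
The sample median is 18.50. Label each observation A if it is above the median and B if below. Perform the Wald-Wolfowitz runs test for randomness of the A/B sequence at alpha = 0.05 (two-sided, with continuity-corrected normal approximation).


Step 1: Compute median = 18.50; label A = above, B = below.
Labels in order: ABABBBAAAAABBB  (n_A = 7, n_B = 7)
Step 2: Count runs R = 6.
Step 3: Under H0 (random ordering), E[R] = 2*n_A*n_B/(n_A+n_B) + 1 = 2*7*7/14 + 1 = 8.0000.
        Var[R] = 2*n_A*n_B*(2*n_A*n_B - n_A - n_B) / ((n_A+n_B)^2 * (n_A+n_B-1)) = 8232/2548 = 3.2308.
        SD[R] = 1.7974.
Step 4: Continuity-corrected z = (R + 0.5 - E[R]) / SD[R] = (6 + 0.5 - 8.0000) / 1.7974 = -0.8345.
Step 5: Two-sided p-value via normal approximation = 2*(1 - Phi(|z|)) = 0.403986.
Step 6: alpha = 0.05. fail to reject H0.

R = 6, z = -0.8345, p = 0.403986, fail to reject H0.


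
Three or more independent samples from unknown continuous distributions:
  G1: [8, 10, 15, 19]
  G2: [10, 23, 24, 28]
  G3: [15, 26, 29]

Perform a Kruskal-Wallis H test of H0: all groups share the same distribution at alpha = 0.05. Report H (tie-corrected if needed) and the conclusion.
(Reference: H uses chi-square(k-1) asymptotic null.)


Step 1: Combine all N = 11 observations and assign midranks.
sorted (value, group, rank): (8,G1,1), (10,G1,2.5), (10,G2,2.5), (15,G1,4.5), (15,G3,4.5), (19,G1,6), (23,G2,7), (24,G2,8), (26,G3,9), (28,G2,10), (29,G3,11)
Step 2: Sum ranks within each group.
R_1 = 14 (n_1 = 4)
R_2 = 27.5 (n_2 = 4)
R_3 = 24.5 (n_3 = 3)
Step 3: H = 12/(N(N+1)) * sum(R_i^2/n_i) - 3(N+1)
     = 12/(11*12) * (14^2/4 + 27.5^2/4 + 24.5^2/3) - 3*12
     = 0.090909 * 438.146 - 36
     = 3.831439.
Step 4: Ties present; correction factor C = 1 - 12/(11^3 - 11) = 0.990909. Corrected H = 3.831439 / 0.990909 = 3.866590.
Step 5: Under H0, H ~ chi^2(2); p-value = 0.144671.
Step 6: alpha = 0.05. fail to reject H0.

H = 3.8666, df = 2, p = 0.144671, fail to reject H0.


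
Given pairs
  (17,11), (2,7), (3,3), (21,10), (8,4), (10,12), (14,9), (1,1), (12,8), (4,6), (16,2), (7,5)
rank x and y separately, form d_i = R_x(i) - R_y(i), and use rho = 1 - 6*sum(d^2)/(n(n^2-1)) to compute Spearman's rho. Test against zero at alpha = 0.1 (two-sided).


Step 1: Rank x and y separately (midranks; no ties here).
rank(x): 17->11, 2->2, 3->3, 21->12, 8->6, 10->7, 14->9, 1->1, 12->8, 4->4, 16->10, 7->5
rank(y): 11->11, 7->7, 3->3, 10->10, 4->4, 12->12, 9->9, 1->1, 8->8, 6->6, 2->2, 5->5
Step 2: d_i = R_x(i) - R_y(i); compute d_i^2.
  (11-11)^2=0, (2-7)^2=25, (3-3)^2=0, (12-10)^2=4, (6-4)^2=4, (7-12)^2=25, (9-9)^2=0, (1-1)^2=0, (8-8)^2=0, (4-6)^2=4, (10-2)^2=64, (5-5)^2=0
sum(d^2) = 126.
Step 3: rho = 1 - 6*126 / (12*(12^2 - 1)) = 1 - 756/1716 = 0.559441.
Step 4: Under H0, t = rho * sqrt((n-2)/(1-rho^2)) = 2.1344 ~ t(10).
Step 5: Two-sided p-value from the t-distribution with 10 df = 0.058589.
Step 6: alpha = 0.1. reject H0.

rho = 0.5594, p = 0.058589, reject H0 at alpha = 0.1.


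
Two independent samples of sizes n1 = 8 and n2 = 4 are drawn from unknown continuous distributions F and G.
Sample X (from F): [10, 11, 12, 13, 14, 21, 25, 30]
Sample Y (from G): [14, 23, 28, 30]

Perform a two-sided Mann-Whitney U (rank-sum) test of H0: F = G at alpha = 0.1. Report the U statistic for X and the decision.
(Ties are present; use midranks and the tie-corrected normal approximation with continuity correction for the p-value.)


Step 1: Combine and sort all 12 observations; assign midranks.
sorted (value, group): (10,X), (11,X), (12,X), (13,X), (14,X), (14,Y), (21,X), (23,Y), (25,X), (28,Y), (30,X), (30,Y)
ranks: 10->1, 11->2, 12->3, 13->4, 14->5.5, 14->5.5, 21->7, 23->8, 25->9, 28->10, 30->11.5, 30->11.5
Step 2: Rank sum for X: R1 = 1 + 2 + 3 + 4 + 5.5 + 7 + 9 + 11.5 = 43.
Step 3: U_X = R1 - n1(n1+1)/2 = 43 - 8*9/2 = 43 - 36 = 7.
       U_Y = n1*n2 - U_X = 32 - 7 = 25.
Step 4: Ties are present, so use the tie-corrected normal approximation (with continuity correction) for the p-value.
Step 5: p-value = 0.147414; compare to alpha = 0.1. fail to reject H0.

U_X = 7, p = 0.147414, fail to reject H0 at alpha = 0.1.


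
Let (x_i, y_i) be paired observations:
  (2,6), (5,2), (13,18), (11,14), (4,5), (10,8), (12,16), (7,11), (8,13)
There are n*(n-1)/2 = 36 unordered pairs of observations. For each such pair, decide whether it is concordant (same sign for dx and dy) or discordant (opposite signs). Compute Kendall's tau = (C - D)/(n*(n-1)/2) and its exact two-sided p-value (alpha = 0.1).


Step 1: Enumerate the 36 unordered pairs (i,j) with i<j and classify each by sign(x_j-x_i) * sign(y_j-y_i).
  (1,2):dx=+3,dy=-4->D; (1,3):dx=+11,dy=+12->C; (1,4):dx=+9,dy=+8->C; (1,5):dx=+2,dy=-1->D
  (1,6):dx=+8,dy=+2->C; (1,7):dx=+10,dy=+10->C; (1,8):dx=+5,dy=+5->C; (1,9):dx=+6,dy=+7->C
  (2,3):dx=+8,dy=+16->C; (2,4):dx=+6,dy=+12->C; (2,5):dx=-1,dy=+3->D; (2,6):dx=+5,dy=+6->C
  (2,7):dx=+7,dy=+14->C; (2,8):dx=+2,dy=+9->C; (2,9):dx=+3,dy=+11->C; (3,4):dx=-2,dy=-4->C
  (3,5):dx=-9,dy=-13->C; (3,6):dx=-3,dy=-10->C; (3,7):dx=-1,dy=-2->C; (3,8):dx=-6,dy=-7->C
  (3,9):dx=-5,dy=-5->C; (4,5):dx=-7,dy=-9->C; (4,6):dx=-1,dy=-6->C; (4,7):dx=+1,dy=+2->C
  (4,8):dx=-4,dy=-3->C; (4,9):dx=-3,dy=-1->C; (5,6):dx=+6,dy=+3->C; (5,7):dx=+8,dy=+11->C
  (5,8):dx=+3,dy=+6->C; (5,9):dx=+4,dy=+8->C; (6,7):dx=+2,dy=+8->C; (6,8):dx=-3,dy=+3->D
  (6,9):dx=-2,dy=+5->D; (7,8):dx=-5,dy=-5->C; (7,9):dx=-4,dy=-3->C; (8,9):dx=+1,dy=+2->C
Step 2: C = 31, D = 5, total pairs = 36.
Step 3: tau = (C - D)/(n(n-1)/2) = (31 - 5)/36 = 0.722222.
Step 4: Exact two-sided p-value (enumerate n! = 362880 permutations of y under H0): p = 0.005886.
Step 5: alpha = 0.1. reject H0.

tau_b = 0.7222 (C=31, D=5), p = 0.005886, reject H0.


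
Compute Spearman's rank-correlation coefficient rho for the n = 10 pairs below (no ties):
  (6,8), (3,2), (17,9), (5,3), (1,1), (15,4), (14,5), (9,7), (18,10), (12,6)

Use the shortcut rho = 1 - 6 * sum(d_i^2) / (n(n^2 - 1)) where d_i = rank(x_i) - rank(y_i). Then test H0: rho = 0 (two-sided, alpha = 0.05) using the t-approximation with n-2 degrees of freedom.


Step 1: Rank x and y separately (midranks; no ties here).
rank(x): 6->4, 3->2, 17->9, 5->3, 1->1, 15->8, 14->7, 9->5, 18->10, 12->6
rank(y): 8->8, 2->2, 9->9, 3->3, 1->1, 4->4, 5->5, 7->7, 10->10, 6->6
Step 2: d_i = R_x(i) - R_y(i); compute d_i^2.
  (4-8)^2=16, (2-2)^2=0, (9-9)^2=0, (3-3)^2=0, (1-1)^2=0, (8-4)^2=16, (7-5)^2=4, (5-7)^2=4, (10-10)^2=0, (6-6)^2=0
sum(d^2) = 40.
Step 3: rho = 1 - 6*40 / (10*(10^2 - 1)) = 1 - 240/990 = 0.757576.
Step 4: Under H0, t = rho * sqrt((n-2)/(1-rho^2)) = 3.2827 ~ t(8).
Step 5: Two-sided p-value from the t-distribution with 8 df = 0.011143.
Step 6: alpha = 0.05. reject H0.

rho = 0.7576, p = 0.011143, reject H0 at alpha = 0.05.


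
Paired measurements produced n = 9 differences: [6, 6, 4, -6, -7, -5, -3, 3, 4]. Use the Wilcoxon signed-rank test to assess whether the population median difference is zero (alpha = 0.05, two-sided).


Step 1: Drop any zero differences (none here) and take |d_i|.
|d| = [6, 6, 4, 6, 7, 5, 3, 3, 4]
Step 2: Midrank |d_i| (ties get averaged ranks).
ranks: |6|->7, |6|->7, |4|->3.5, |6|->7, |7|->9, |5|->5, |3|->1.5, |3|->1.5, |4|->3.5
Step 3: Attach original signs; sum ranks with positive sign and with negative sign.
W+ = 7 + 7 + 3.5 + 1.5 + 3.5 = 22.5
W- = 7 + 9 + 5 + 1.5 = 22.5
(Check: W+ + W- = 45 should equal n(n+1)/2 = 45.)
Step 4: Test statistic W = min(W+, W-) = 22.5.
Step 5: Ties in |d|, so use the tie-corrected normal approximation.
        E[W] = n(n+1)/4 = 9*10/4 = 22.5.
        Tie groups: |d|=3 (t=2), |d|=4 (t=2), |d|=6 (t=3); sum(t^3 - t) = 36.
        Var[W] = n(n+1)(2n+1)/24 - sum(t^3-t)/48 = 1710/24 - 36/48 = 70.5.
        z = (W - E[W]) / sqrt(Var[W]) = (22.5 - 22.5) / 8.3964 = 0.0000.
        Two-sided p = 2*Phi(z) = 1.000000.
Step 6: alpha = 0.05. fail to reject H0.

W+ = 22.5, W- = 22.5, W = min = 22.5, p = 1.000000, fail to reject H0.


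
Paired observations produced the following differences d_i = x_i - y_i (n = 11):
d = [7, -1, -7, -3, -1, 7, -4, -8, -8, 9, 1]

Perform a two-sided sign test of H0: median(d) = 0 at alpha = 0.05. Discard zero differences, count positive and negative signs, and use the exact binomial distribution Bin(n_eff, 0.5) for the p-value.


Step 1: Discard zero differences. Original n = 11; n_eff = number of nonzero differences = 11.
Nonzero differences (with sign): +7, -1, -7, -3, -1, +7, -4, -8, -8, +9, +1
Step 2: Count signs: positive = 4, negative = 7.
Step 3: Under H0: P(positive) = 0.5, so the number of positives S ~ Bin(11, 0.5).
Step 4: Two-sided exact p-value = sum of Bin(11,0.5) probabilities at or below the observed probability = 0.548828.
Step 5: alpha = 0.05. fail to reject H0.

n_eff = 11, pos = 4, neg = 7, p = 0.548828, fail to reject H0.


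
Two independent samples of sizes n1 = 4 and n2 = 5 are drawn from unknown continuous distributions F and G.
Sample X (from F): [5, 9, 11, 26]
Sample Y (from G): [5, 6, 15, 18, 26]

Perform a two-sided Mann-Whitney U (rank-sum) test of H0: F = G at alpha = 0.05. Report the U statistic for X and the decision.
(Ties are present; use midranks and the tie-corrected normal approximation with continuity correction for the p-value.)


Step 1: Combine and sort all 9 observations; assign midranks.
sorted (value, group): (5,X), (5,Y), (6,Y), (9,X), (11,X), (15,Y), (18,Y), (26,X), (26,Y)
ranks: 5->1.5, 5->1.5, 6->3, 9->4, 11->5, 15->6, 18->7, 26->8.5, 26->8.5
Step 2: Rank sum for X: R1 = 1.5 + 4 + 5 + 8.5 = 19.
Step 3: U_X = R1 - n1(n1+1)/2 = 19 - 4*5/2 = 19 - 10 = 9.
       U_Y = n1*n2 - U_X = 20 - 9 = 11.
Step 4: Ties are present, so use the tie-corrected normal approximation (with continuity correction) for the p-value.
Step 5: p-value = 0.901705; compare to alpha = 0.05. fail to reject H0.

U_X = 9, p = 0.901705, fail to reject H0 at alpha = 0.05.


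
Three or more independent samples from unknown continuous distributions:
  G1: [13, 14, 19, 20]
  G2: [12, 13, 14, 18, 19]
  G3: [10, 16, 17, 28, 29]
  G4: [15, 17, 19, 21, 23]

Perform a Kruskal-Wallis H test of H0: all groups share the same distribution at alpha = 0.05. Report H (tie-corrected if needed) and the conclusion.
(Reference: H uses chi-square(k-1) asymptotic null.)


Step 1: Combine all N = 19 observations and assign midranks.
sorted (value, group, rank): (10,G3,1), (12,G2,2), (13,G1,3.5), (13,G2,3.5), (14,G1,5.5), (14,G2,5.5), (15,G4,7), (16,G3,8), (17,G3,9.5), (17,G4,9.5), (18,G2,11), (19,G1,13), (19,G2,13), (19,G4,13), (20,G1,15), (21,G4,16), (23,G4,17), (28,G3,18), (29,G3,19)
Step 2: Sum ranks within each group.
R_1 = 37 (n_1 = 4)
R_2 = 35 (n_2 = 5)
R_3 = 55.5 (n_3 = 5)
R_4 = 62.5 (n_4 = 5)
Step 3: H = 12/(N(N+1)) * sum(R_i^2/n_i) - 3(N+1)
     = 12/(19*20) * (37^2/4 + 35^2/5 + 55.5^2/5 + 62.5^2/5) - 3*20
     = 0.031579 * 1984.55 - 60
     = 2.670000.
Step 4: Ties present; correction factor C = 1 - 42/(19^3 - 19) = 0.993860. Corrected H = 2.670000 / 0.993860 = 2.686496.
Step 5: Under H0, H ~ chi^2(3); p-value = 0.442527.
Step 6: alpha = 0.05. fail to reject H0.

H = 2.6865, df = 3, p = 0.442527, fail to reject H0.


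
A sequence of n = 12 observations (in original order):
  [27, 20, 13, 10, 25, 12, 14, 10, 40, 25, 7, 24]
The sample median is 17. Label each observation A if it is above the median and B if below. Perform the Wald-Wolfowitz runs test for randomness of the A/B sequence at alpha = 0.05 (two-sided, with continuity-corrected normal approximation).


Step 1: Compute median = 17; label A = above, B = below.
Labels in order: AABBABBBAABA  (n_A = 6, n_B = 6)
Step 2: Count runs R = 7.
Step 3: Under H0 (random ordering), E[R] = 2*n_A*n_B/(n_A+n_B) + 1 = 2*6*6/12 + 1 = 7.0000.
        Var[R] = 2*n_A*n_B*(2*n_A*n_B - n_A - n_B) / ((n_A+n_B)^2 * (n_A+n_B-1)) = 4320/1584 = 2.7273.
        SD[R] = 1.6514.
Step 4: R = E[R], so z = 0 with no continuity correction.
Step 5: Two-sided p-value via normal approximation = 2*(1 - Phi(|z|)) = 1.000000.
Step 6: alpha = 0.05. fail to reject H0.

R = 7, z = 0.0000, p = 1.000000, fail to reject H0.


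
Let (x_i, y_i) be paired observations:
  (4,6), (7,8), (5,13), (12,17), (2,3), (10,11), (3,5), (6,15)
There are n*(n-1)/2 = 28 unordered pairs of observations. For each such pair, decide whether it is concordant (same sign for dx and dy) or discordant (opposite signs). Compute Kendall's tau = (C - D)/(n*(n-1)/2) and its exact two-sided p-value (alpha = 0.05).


Step 1: Enumerate the 28 unordered pairs (i,j) with i<j and classify each by sign(x_j-x_i) * sign(y_j-y_i).
  (1,2):dx=+3,dy=+2->C; (1,3):dx=+1,dy=+7->C; (1,4):dx=+8,dy=+11->C; (1,5):dx=-2,dy=-3->C
  (1,6):dx=+6,dy=+5->C; (1,7):dx=-1,dy=-1->C; (1,8):dx=+2,dy=+9->C; (2,3):dx=-2,dy=+5->D
  (2,4):dx=+5,dy=+9->C; (2,5):dx=-5,dy=-5->C; (2,6):dx=+3,dy=+3->C; (2,7):dx=-4,dy=-3->C
  (2,8):dx=-1,dy=+7->D; (3,4):dx=+7,dy=+4->C; (3,5):dx=-3,dy=-10->C; (3,6):dx=+5,dy=-2->D
  (3,7):dx=-2,dy=-8->C; (3,8):dx=+1,dy=+2->C; (4,5):dx=-10,dy=-14->C; (4,6):dx=-2,dy=-6->C
  (4,7):dx=-9,dy=-12->C; (4,8):dx=-6,dy=-2->C; (5,6):dx=+8,dy=+8->C; (5,7):dx=+1,dy=+2->C
  (5,8):dx=+4,dy=+12->C; (6,7):dx=-7,dy=-6->C; (6,8):dx=-4,dy=+4->D; (7,8):dx=+3,dy=+10->C
Step 2: C = 24, D = 4, total pairs = 28.
Step 3: tau = (C - D)/(n(n-1)/2) = (24 - 4)/28 = 0.714286.
Step 4: Exact two-sided p-value (enumerate n! = 40320 permutations of y under H0): p = 0.014137.
Step 5: alpha = 0.05. reject H0.

tau_b = 0.7143 (C=24, D=4), p = 0.014137, reject H0.


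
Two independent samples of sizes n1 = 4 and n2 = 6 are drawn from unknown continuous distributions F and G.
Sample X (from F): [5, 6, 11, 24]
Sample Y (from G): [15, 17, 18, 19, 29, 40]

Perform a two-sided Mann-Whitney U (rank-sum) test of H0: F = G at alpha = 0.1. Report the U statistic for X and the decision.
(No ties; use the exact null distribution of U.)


Step 1: Combine and sort all 10 observations; assign midranks.
sorted (value, group): (5,X), (6,X), (11,X), (15,Y), (17,Y), (18,Y), (19,Y), (24,X), (29,Y), (40,Y)
ranks: 5->1, 6->2, 11->3, 15->4, 17->5, 18->6, 19->7, 24->8, 29->9, 40->10
Step 2: Rank sum for X: R1 = 1 + 2 + 3 + 8 = 14.
Step 3: U_X = R1 - n1(n1+1)/2 = 14 - 4*5/2 = 14 - 10 = 4.
       U_Y = n1*n2 - U_X = 24 - 4 = 20.
Step 4: No ties, so the exact null distribution of U (based on enumerating the C(10,4) = 210 equally likely rank assignments) gives the two-sided p-value.
Step 5: p-value = 0.114286; compare to alpha = 0.1. fail to reject H0.

U_X = 4, p = 0.114286, fail to reject H0 at alpha = 0.1.


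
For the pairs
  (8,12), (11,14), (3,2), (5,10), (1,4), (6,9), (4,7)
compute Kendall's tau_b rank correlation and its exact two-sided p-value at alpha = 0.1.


Step 1: Enumerate the 21 unordered pairs (i,j) with i<j and classify each by sign(x_j-x_i) * sign(y_j-y_i).
  (1,2):dx=+3,dy=+2->C; (1,3):dx=-5,dy=-10->C; (1,4):dx=-3,dy=-2->C; (1,5):dx=-7,dy=-8->C
  (1,6):dx=-2,dy=-3->C; (1,7):dx=-4,dy=-5->C; (2,3):dx=-8,dy=-12->C; (2,4):dx=-6,dy=-4->C
  (2,5):dx=-10,dy=-10->C; (2,6):dx=-5,dy=-5->C; (2,7):dx=-7,dy=-7->C; (3,4):dx=+2,dy=+8->C
  (3,5):dx=-2,dy=+2->D; (3,6):dx=+3,dy=+7->C; (3,7):dx=+1,dy=+5->C; (4,5):dx=-4,dy=-6->C
  (4,6):dx=+1,dy=-1->D; (4,7):dx=-1,dy=-3->C; (5,6):dx=+5,dy=+5->C; (5,7):dx=+3,dy=+3->C
  (6,7):dx=-2,dy=-2->C
Step 2: C = 19, D = 2, total pairs = 21.
Step 3: tau = (C - D)/(n(n-1)/2) = (19 - 2)/21 = 0.809524.
Step 4: Exact two-sided p-value (enumerate n! = 5040 permutations of y under H0): p = 0.010714.
Step 5: alpha = 0.1. reject H0.

tau_b = 0.8095 (C=19, D=2), p = 0.010714, reject H0.


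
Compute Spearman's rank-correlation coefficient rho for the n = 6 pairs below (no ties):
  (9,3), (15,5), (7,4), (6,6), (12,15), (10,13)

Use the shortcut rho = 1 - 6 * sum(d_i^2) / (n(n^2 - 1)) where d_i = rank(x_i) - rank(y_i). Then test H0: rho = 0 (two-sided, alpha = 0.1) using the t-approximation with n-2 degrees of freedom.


Step 1: Rank x and y separately (midranks; no ties here).
rank(x): 9->3, 15->6, 7->2, 6->1, 12->5, 10->4
rank(y): 3->1, 5->3, 4->2, 6->4, 15->6, 13->5
Step 2: d_i = R_x(i) - R_y(i); compute d_i^2.
  (3-1)^2=4, (6-3)^2=9, (2-2)^2=0, (1-4)^2=9, (5-6)^2=1, (4-5)^2=1
sum(d^2) = 24.
Step 3: rho = 1 - 6*24 / (6*(6^2 - 1)) = 1 - 144/210 = 0.314286.
Step 4: Under H0, t = rho * sqrt((n-2)/(1-rho^2)) = 0.6621 ~ t(4).
Step 5: Two-sided p-value from the t-distribution with 4 df = 0.544093.
Step 6: alpha = 0.1. fail to reject H0.

rho = 0.3143, p = 0.544093, fail to reject H0 at alpha = 0.1.


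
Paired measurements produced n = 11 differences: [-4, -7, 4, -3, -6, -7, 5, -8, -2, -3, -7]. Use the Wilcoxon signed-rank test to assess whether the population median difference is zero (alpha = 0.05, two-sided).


Step 1: Drop any zero differences (none here) and take |d_i|.
|d| = [4, 7, 4, 3, 6, 7, 5, 8, 2, 3, 7]
Step 2: Midrank |d_i| (ties get averaged ranks).
ranks: |4|->4.5, |7|->9, |4|->4.5, |3|->2.5, |6|->7, |7|->9, |5|->6, |8|->11, |2|->1, |3|->2.5, |7|->9
Step 3: Attach original signs; sum ranks with positive sign and with negative sign.
W+ = 4.5 + 6 = 10.5
W- = 4.5 + 9 + 2.5 + 7 + 9 + 11 + 1 + 2.5 + 9 = 55.5
(Check: W+ + W- = 66 should equal n(n+1)/2 = 66.)
Step 4: Test statistic W = min(W+, W-) = 10.5.
Step 5: Ties in |d|, so use the tie-corrected normal approximation.
        E[W] = n(n+1)/4 = 11*12/4 = 33.
        Tie groups: |d|=3 (t=2), |d|=4 (t=2), |d|=7 (t=3); sum(t^3 - t) = 36.
        Var[W] = n(n+1)(2n+1)/24 - sum(t^3-t)/48 = 3036/24 - 36/48 = 125.75.
        z = (W - E[W]) / sqrt(Var[W]) = (10.5 - 33) / 11.2138 = -2.0065.
        Two-sided p = 2*Phi(z) = 0.044808.
Step 6: alpha = 0.05. reject H0.

W+ = 10.5, W- = 55.5, W = min = 10.5, p = 0.044808, reject H0.


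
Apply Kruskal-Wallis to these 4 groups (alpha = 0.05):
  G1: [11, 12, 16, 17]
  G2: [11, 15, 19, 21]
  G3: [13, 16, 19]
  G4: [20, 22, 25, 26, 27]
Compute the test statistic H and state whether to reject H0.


Step 1: Combine all N = 16 observations and assign midranks.
sorted (value, group, rank): (11,G1,1.5), (11,G2,1.5), (12,G1,3), (13,G3,4), (15,G2,5), (16,G1,6.5), (16,G3,6.5), (17,G1,8), (19,G2,9.5), (19,G3,9.5), (20,G4,11), (21,G2,12), (22,G4,13), (25,G4,14), (26,G4,15), (27,G4,16)
Step 2: Sum ranks within each group.
R_1 = 19 (n_1 = 4)
R_2 = 28 (n_2 = 4)
R_3 = 20 (n_3 = 3)
R_4 = 69 (n_4 = 5)
Step 3: H = 12/(N(N+1)) * sum(R_i^2/n_i) - 3(N+1)
     = 12/(16*17) * (19^2/4 + 28^2/4 + 20^2/3 + 69^2/5) - 3*17
     = 0.044118 * 1371.78 - 51
     = 9.519853.
Step 4: Ties present; correction factor C = 1 - 18/(16^3 - 16) = 0.995588. Corrected H = 9.519853 / 0.995588 = 9.562038.
Step 5: Under H0, H ~ chi^2(3); p-value = 0.022680.
Step 6: alpha = 0.05. reject H0.

H = 9.5620, df = 3, p = 0.022680, reject H0.


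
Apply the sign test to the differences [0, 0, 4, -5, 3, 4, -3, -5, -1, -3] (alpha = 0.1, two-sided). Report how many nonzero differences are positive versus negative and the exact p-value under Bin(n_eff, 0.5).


Step 1: Discard zero differences. Original n = 10; n_eff = number of nonzero differences = 8.
Nonzero differences (with sign): +4, -5, +3, +4, -3, -5, -1, -3
Step 2: Count signs: positive = 3, negative = 5.
Step 3: Under H0: P(positive) = 0.5, so the number of positives S ~ Bin(8, 0.5).
Step 4: Two-sided exact p-value = sum of Bin(8,0.5) probabilities at or below the observed probability = 0.726562.
Step 5: alpha = 0.1. fail to reject H0.

n_eff = 8, pos = 3, neg = 5, p = 0.726562, fail to reject H0.


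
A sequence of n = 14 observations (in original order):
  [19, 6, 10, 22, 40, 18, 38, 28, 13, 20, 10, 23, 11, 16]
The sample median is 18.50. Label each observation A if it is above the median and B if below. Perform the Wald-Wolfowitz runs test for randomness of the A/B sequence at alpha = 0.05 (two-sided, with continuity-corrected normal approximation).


Step 1: Compute median = 18.50; label A = above, B = below.
Labels in order: ABBAABAABABABB  (n_A = 7, n_B = 7)
Step 2: Count runs R = 10.
Step 3: Under H0 (random ordering), E[R] = 2*n_A*n_B/(n_A+n_B) + 1 = 2*7*7/14 + 1 = 8.0000.
        Var[R] = 2*n_A*n_B*(2*n_A*n_B - n_A - n_B) / ((n_A+n_B)^2 * (n_A+n_B-1)) = 8232/2548 = 3.2308.
        SD[R] = 1.7974.
Step 4: Continuity-corrected z = (R - 0.5 - E[R]) / SD[R] = (10 - 0.5 - 8.0000) / 1.7974 = 0.8345.
Step 5: Two-sided p-value via normal approximation = 2*(1 - Phi(|z|)) = 0.403986.
Step 6: alpha = 0.05. fail to reject H0.

R = 10, z = 0.8345, p = 0.403986, fail to reject H0.


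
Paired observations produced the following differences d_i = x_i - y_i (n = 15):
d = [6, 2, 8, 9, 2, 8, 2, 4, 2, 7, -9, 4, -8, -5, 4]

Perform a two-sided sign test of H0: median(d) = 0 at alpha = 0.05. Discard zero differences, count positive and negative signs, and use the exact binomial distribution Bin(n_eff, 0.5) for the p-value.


Step 1: Discard zero differences. Original n = 15; n_eff = number of nonzero differences = 15.
Nonzero differences (with sign): +6, +2, +8, +9, +2, +8, +2, +4, +2, +7, -9, +4, -8, -5, +4
Step 2: Count signs: positive = 12, negative = 3.
Step 3: Under H0: P(positive) = 0.5, so the number of positives S ~ Bin(15, 0.5).
Step 4: Two-sided exact p-value = sum of Bin(15,0.5) probabilities at or below the observed probability = 0.035156.
Step 5: alpha = 0.05. reject H0.

n_eff = 15, pos = 12, neg = 3, p = 0.035156, reject H0.


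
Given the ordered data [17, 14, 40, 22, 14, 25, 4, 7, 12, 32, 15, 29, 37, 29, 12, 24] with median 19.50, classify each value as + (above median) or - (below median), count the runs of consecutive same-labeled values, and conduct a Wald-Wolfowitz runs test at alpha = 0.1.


Step 1: Compute median = 19.50; label A = above, B = below.
Labels in order: BBAABABBBABAAABA  (n_A = 8, n_B = 8)
Step 2: Count runs R = 10.
Step 3: Under H0 (random ordering), E[R] = 2*n_A*n_B/(n_A+n_B) + 1 = 2*8*8/16 + 1 = 9.0000.
        Var[R] = 2*n_A*n_B*(2*n_A*n_B - n_A - n_B) / ((n_A+n_B)^2 * (n_A+n_B-1)) = 14336/3840 = 3.7333.
        SD[R] = 1.9322.
Step 4: Continuity-corrected z = (R - 0.5 - E[R]) / SD[R] = (10 - 0.5 - 9.0000) / 1.9322 = 0.2588.
Step 5: Two-sided p-value via normal approximation = 2*(1 - Phi(|z|)) = 0.795809.
Step 6: alpha = 0.1. fail to reject H0.

R = 10, z = 0.2588, p = 0.795809, fail to reject H0.
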